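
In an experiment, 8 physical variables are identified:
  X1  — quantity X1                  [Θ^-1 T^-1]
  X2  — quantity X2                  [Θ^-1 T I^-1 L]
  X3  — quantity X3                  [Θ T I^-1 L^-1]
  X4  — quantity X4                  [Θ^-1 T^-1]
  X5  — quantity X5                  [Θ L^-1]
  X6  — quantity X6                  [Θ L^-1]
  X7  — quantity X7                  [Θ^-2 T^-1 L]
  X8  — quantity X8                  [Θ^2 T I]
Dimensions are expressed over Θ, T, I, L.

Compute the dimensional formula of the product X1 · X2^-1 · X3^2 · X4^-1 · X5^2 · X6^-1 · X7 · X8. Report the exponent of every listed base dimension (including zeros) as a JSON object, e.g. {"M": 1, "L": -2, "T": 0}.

{"Θ": 4, "T": 1, "I": 0, "L": -3}

Dimensional matrix (Θ×T×I×L by X1×X2×X3×X4×X5×X6×X7×X8):
  Θ: [-1 -1  1 -1  1  1 -2  2]
  T: [-1  1  1 -1  0  0 -1  1]
  I: [ 0 -1 -1  0  0  0  0  1]
  L: [ 0  1 -1  0 -1 -1  1  0]
  [Θ]: (1)·-1+(-1)·-1+(2)·1+(-1)·-1+(2)·1+(-1)·1+(1)·-2+(1)·2 = 4
  [T]: (1)·-1+(-1)·1+(2)·1+(-1)·-1+(2)·0+(-1)·0+(1)·-1+(1)·1 = 1
  [I]: (1)·0+(-1)·-1+(2)·-1+(-1)·0+(2)·0+(-1)·0+(1)·0+(1)·1 = 0
  [L]: (1)·0+(-1)·1+(2)·-1+(-1)·0+(2)·-1+(-1)·-1+(1)·1+(1)·0 = -3
⇒ Θ^4 T L^-3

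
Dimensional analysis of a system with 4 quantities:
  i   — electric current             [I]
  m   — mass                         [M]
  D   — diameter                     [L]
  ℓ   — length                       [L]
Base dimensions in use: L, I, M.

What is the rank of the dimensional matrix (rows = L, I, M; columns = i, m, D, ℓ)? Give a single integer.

3

Exponent matrix [L,I,M] × [i,m,D,ℓ]:
  L: [ 0  0  1  1]
  I: [ 1  0  0  0]
  M: [ 0  1  0  0]
Echelon form has 3 nonzero rows (pivots: i,m,D)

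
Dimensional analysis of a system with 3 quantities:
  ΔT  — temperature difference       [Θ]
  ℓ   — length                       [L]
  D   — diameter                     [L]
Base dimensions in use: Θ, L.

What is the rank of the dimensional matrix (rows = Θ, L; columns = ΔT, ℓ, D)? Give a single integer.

Dimensional matrix (Θ×L by ΔT×ℓ×D):
  Θ: [ 1  0  0]
  L: [ 0  1  1]
RREF → pivots at {ΔT,ℓ} ⇒ r = 2

2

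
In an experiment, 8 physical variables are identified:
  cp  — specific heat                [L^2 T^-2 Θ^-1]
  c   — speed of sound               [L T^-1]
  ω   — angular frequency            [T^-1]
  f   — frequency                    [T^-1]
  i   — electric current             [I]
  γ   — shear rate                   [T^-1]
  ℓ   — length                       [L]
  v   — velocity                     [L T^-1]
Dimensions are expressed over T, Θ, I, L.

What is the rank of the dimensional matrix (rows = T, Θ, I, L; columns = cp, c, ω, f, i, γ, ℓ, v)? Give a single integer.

Write exponents as rows T,Θ,I,L / cols cp,c,ω,f,i,γ,ℓ,v:
  T: [-2 -1 -1 -1  0 -1  0 -1]
  Θ: [-1  0  0  0  0  0  0  0]
  I: [ 0  0  0  0  1  0  0  0]
  L: [ 2  1  0  0  0  0  1  1]
Echelon form has 4 nonzero rows (pivots: cp,c,ω,i)

4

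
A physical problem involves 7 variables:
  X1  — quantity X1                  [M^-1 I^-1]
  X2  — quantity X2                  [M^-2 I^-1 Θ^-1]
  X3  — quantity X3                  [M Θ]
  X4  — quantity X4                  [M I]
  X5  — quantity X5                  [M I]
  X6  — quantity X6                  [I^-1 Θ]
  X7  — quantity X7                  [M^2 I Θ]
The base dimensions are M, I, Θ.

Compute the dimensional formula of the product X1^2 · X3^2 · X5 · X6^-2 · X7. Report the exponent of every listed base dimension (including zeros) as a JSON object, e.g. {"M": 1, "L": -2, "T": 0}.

Dimensional matrix (M×I×Θ by X1×X2×X3×X4×X5×X6×X7):
  M: [-1 -2  1  1  1  0  2]
  I: [-1 -1  0  1  1 -1  1]
  Θ: [ 0 -1  1  0  0  1  1]
  [M]: (2)·-1+(2)·1+(1)·1+(-2)·0+(1)·2 = 3
  [I]: (2)·-1+(2)·0+(1)·1+(-2)·-1+(1)·1 = 2
  [Θ]: (2)·0+(2)·1+(1)·0+(-2)·1+(1)·1 = 1
⇒ M^3 I^2 Θ

{"M": 3, "I": 2, "Θ": 1}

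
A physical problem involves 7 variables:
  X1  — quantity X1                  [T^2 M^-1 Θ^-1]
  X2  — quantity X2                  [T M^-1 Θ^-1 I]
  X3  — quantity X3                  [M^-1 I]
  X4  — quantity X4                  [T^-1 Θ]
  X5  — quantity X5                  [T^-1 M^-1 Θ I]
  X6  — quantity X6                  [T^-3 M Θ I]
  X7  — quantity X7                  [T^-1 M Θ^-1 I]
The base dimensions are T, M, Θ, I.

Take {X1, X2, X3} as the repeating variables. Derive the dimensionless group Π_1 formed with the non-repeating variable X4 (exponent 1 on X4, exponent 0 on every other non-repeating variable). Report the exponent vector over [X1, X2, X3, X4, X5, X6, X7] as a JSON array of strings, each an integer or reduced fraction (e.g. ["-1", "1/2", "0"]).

["0", "1", "-1", "1", "0", "0", "0"]

Dimensional matrix (T×M×Θ×I by X1×X2×X3×X4×X5×X6×X7):
  T: [ 2  1  0 -1 -1 -3 -1]
  M: [-1 -1 -1  0 -1  1  1]
  Θ: [-1 -1  0  1  1  1 -1]
  I: [ 0  1  1  0  1  1  1]
Echelon form has 3 nonzero rows (pivots: X1,X2,X3)
Repeat: X1,X2,X3; free: X4,X5,X6,X7
RREF:
  r0: [   1    0    0    0    0   -2   -2]
  r1: [   0    1    0   -1   -1    1    3]
  r2: [   0    0    1    1    2    0   -2]
  r3: [   0    0    0    0    0    0    0]
Fix exponent of X4 at 1, X5 at 0, X6 at 0, X7 at 0; solve each RREF row for its pivot's exponent:
  r0: exp(X1) + (0)·1 = 0 ⇒ exp(X1) = 0
  r1: exp(X2) + (-1)·1 = 0 ⇒ exp(X2) = 1
  r2: exp(X3) + (1)·1 = 0 ⇒ exp(X3) = -1
Π_1 = X2 · X3^-1 · X4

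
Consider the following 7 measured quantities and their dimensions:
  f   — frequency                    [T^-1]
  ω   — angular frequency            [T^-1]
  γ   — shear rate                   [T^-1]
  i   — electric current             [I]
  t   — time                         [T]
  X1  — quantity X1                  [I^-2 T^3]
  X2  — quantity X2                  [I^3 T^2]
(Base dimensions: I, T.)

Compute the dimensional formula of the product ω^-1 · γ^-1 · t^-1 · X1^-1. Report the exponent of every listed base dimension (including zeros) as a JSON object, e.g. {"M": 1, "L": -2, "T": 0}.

Write exponents as rows I,T / cols f,ω,γ,i,t,X1,X2:
  I: [ 0  0  0  1  0 -2  3]
  T: [-1 -1 -1  0  1  3  2]
  [I]: (-1)·0+(-1)·0+(-1)·0+(-1)·-2 = 2
  [T]: (-1)·-1+(-1)·-1+(-1)·1+(-1)·3 = -2
⇒ I^2 T^-2

{"I": 2, "T": -2}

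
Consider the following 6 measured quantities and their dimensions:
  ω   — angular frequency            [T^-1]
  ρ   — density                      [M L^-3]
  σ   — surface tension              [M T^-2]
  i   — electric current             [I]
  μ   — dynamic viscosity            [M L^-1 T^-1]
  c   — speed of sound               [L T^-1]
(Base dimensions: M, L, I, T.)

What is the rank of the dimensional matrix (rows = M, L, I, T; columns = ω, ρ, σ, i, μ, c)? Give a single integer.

Exponent matrix [M,L,I,T] × [ω,ρ,σ,i,μ,c]:
  M: [ 0  1  1  0  1  0]
  L: [ 0 -3  0  0 -1  1]
  I: [ 0  0  0  1  0  0]
  T: [-1  0 -2  0 -1 -1]
RREF → pivots at {ω,ρ,σ,i} ⇒ r = 4

4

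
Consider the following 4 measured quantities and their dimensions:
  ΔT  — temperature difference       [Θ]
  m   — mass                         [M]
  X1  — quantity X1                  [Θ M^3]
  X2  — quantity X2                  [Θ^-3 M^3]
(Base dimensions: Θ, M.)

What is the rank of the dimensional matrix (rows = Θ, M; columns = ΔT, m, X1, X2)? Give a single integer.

Dimensional matrix (Θ×M by ΔT×m×X1×X2):
  Θ: [ 1  0  1 -3]
  M: [ 0  1  3  3]
RREF → pivots at {ΔT,m} ⇒ r = 2

2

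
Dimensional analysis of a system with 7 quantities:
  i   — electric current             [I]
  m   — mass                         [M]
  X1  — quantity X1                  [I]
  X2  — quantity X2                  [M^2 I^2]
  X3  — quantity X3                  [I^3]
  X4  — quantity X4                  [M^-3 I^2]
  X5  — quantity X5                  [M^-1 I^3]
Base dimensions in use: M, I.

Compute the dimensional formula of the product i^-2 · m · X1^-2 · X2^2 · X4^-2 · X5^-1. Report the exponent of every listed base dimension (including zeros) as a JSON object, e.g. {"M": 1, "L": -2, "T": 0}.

Write exponents as rows M,I / cols i,m,X1,X2,X3,X4,X5:
  M: [ 0  1  0  2  0 -3 -1]
  I: [ 1  0  1  2  3  2  3]
  [M]: (-2)·0+(1)·1+(-2)·0+(2)·2+(-2)·-3+(-1)·-1 = 12
  [I]: (-2)·1+(1)·0+(-2)·1+(2)·2+(-2)·2+(-1)·3 = -7
⇒ M^12 I^-7

{"M": 12, "I": -7}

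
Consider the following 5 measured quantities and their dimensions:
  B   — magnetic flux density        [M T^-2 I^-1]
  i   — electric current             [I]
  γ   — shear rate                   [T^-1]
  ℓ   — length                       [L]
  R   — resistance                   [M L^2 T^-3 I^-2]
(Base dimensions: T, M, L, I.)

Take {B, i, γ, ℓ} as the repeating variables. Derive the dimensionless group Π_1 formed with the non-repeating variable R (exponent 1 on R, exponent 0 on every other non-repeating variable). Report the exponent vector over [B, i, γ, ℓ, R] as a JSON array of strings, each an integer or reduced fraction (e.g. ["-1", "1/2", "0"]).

Dimensional matrix (T×M×L×I by B×i×γ×ℓ×R):
  T: [-2  0 -1  0 -3]
  M: [ 1  0  0  0  1]
  L: [ 0  0  0  1  2]
  I: [-1  1  0  0 -2]
Row reduction gives pivot columns B,i,γ,ℓ; rank = 4
Repeat: B,i,γ,ℓ; free: R
RREF:
  r0: [   1    0    0    0    1]
  r1: [   0    1    0    0   -1]
  r2: [   0    0    1    0    1]
  r3: [   0    0    0    1    2]
Fix exponent of R at 1; solve each RREF row for its pivot's exponent:
  r0: exp(B) + (1)·1 = 0 ⇒ exp(B) = -1
  r1: exp(i) + (-1)·1 = 0 ⇒ exp(i) = 1
  r2: exp(γ) + (1)·1 = 0 ⇒ exp(γ) = -1
  r3: exp(ℓ) + (2)·1 = 0 ⇒ exp(ℓ) = -2
Π_1 = B^-1 · i · γ^-1 · ℓ^-2 · R

["-1", "1", "-1", "-2", "1"]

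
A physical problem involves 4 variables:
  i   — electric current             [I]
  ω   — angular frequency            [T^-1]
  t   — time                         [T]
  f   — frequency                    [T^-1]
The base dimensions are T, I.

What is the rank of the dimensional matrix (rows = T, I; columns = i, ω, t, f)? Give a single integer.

Exponent matrix [T,I] × [i,ω,t,f]:
  T: [ 0 -1  1 -1]
  I: [ 1  0  0  0]
RREF → pivots at {i,ω} ⇒ r = 2

2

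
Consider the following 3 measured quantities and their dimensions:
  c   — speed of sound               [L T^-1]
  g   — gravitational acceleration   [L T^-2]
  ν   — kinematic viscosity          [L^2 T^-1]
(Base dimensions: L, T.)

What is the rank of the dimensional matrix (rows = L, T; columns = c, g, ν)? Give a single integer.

Dimensional matrix (L×T by c×g×ν):
  L: [ 1  1  2]
  T: [-1 -2 -1]
Row reduction gives pivot columns c,g; rank = 2

2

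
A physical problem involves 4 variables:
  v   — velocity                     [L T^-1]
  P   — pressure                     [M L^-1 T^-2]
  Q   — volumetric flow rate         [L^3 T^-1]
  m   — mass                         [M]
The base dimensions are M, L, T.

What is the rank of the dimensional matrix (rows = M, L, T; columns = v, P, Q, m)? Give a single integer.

Exponent matrix [M,L,T] × [v,P,Q,m]:
  M: [ 0  1  0  1]
  L: [ 1 -1  3  0]
  T: [-1 -2 -1  0]
Echelon form has 3 nonzero rows (pivots: v,P,Q)

3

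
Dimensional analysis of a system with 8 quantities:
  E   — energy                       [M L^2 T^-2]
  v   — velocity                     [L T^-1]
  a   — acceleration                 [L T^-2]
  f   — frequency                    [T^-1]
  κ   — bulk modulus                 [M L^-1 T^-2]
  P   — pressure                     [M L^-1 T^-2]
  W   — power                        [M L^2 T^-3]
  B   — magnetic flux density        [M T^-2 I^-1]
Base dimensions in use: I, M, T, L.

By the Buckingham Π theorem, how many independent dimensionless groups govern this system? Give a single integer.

Dimensional matrix (I×M×T×L by E×v×a×f×κ×P×W×B):
  I: [ 0  0  0  0  0  0  0 -1]
  M: [ 1  0  0  0  1  1  1  1]
  T: [-2 -1 -2 -1 -2 -2 -3 -2]
  L: [ 2  1  1  0 -1 -1  2  0]
Echelon form has 4 nonzero rows (pivots: E,v,a,B)
8 vars − rank 4 = 4 Π groups

4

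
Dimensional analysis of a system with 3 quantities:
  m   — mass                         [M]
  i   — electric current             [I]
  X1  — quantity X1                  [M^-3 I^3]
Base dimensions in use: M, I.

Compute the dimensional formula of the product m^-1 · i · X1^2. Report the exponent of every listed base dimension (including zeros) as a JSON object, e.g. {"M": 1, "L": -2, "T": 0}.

Dimensional matrix (M×I by m×i×X1):
  M: [ 1  0 -3]
  I: [ 0  1  3]
  [M]: (-1)·1+(1)·0+(2)·-3 = -7
  [I]: (-1)·0+(1)·1+(2)·3 = 7
⇒ M^-7 I^7

{"M": -7, "I": 7}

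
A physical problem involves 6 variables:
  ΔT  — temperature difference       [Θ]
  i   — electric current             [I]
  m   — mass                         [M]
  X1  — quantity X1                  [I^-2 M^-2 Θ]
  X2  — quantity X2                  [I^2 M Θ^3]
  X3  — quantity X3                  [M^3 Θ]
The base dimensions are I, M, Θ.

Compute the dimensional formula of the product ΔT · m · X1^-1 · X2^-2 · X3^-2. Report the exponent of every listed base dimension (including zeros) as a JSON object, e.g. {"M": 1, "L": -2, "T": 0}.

{"I": -2, "M": -5, "Θ": -8}

Dimensional matrix (I×M×Θ by ΔT×i×m×X1×X2×X3):
  I: [ 0  1  0 -2  2  0]
  M: [ 0  0  1 -2  1  3]
  Θ: [ 1  0  0  1  3  1]
  [I]: (1)·0+(1)·0+(-1)·-2+(-2)·2+(-2)·0 = -2
  [M]: (1)·0+(1)·1+(-1)·-2+(-2)·1+(-2)·3 = -5
  [Θ]: (1)·1+(1)·0+(-1)·1+(-2)·3+(-2)·1 = -8
⇒ I^-2 M^-5 Θ^-8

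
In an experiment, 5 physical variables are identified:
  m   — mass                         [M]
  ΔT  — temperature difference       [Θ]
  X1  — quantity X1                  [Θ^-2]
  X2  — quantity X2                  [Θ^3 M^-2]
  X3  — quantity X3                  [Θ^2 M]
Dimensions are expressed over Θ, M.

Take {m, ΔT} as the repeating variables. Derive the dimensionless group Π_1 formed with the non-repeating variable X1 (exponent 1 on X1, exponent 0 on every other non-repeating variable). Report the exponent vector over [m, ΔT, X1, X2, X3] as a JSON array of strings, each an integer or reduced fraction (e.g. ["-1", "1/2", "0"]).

["0", "2", "1", "0", "0"]

Exponent matrix [Θ,M] × [m,ΔT,X1,X2,X3]:
  Θ: [ 0  1 -2  3  2]
  M: [ 1  0  0 -2  1]
Echelon form has 2 nonzero rows (pivots: m,ΔT)
Repeat: m,ΔT; free: X1,X2,X3
RREF:
  r0: [   1    0    0   -2    1]
  r1: [   0    1   -2    3    2]
Fix exponent of X1 at 1, X2 at 0, X3 at 0; solve each RREF row for its pivot's exponent:
  r0: exp(m) + (0)·1 = 0 ⇒ exp(m) = 0
  r1: exp(ΔT) + (-2)·1 = 0 ⇒ exp(ΔT) = 2
Π_1 = ΔT^2 · X1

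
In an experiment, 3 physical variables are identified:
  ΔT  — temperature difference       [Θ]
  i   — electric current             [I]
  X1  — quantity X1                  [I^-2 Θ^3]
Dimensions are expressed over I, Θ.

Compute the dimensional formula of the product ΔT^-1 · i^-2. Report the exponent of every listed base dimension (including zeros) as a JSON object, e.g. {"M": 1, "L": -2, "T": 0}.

Write exponents as rows I,Θ / cols ΔT,i,X1:
  I: [ 0  1 -2]
  Θ: [ 1  0  3]
  [I]: (-1)·0+(-2)·1 = -2
  [Θ]: (-1)·1+(-2)·0 = -1
⇒ I^-2 Θ^-1

{"I": -2, "Θ": -1}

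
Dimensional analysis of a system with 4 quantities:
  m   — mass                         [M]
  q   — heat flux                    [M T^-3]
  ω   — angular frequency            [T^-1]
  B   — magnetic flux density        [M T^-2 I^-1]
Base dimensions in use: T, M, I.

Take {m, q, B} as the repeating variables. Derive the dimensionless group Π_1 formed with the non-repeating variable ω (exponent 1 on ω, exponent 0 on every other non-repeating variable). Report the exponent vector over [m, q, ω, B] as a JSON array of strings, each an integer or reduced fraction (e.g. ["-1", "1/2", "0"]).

Dimensional matrix (T×M×I by m×q×ω×B):
  T: [ 0 -3 -1 -2]
  M: [ 1  1  0  1]
  I: [ 0  0  0 -1]
Row reduction gives pivot columns m,q,B; rank = 3
Repeat: m,q,B; free: ω
RREF:
  r0: [   1    0 -1/3    0]
  r1: [   0    1  1/3    0]
  r2: [   0    0    0    1]
Fix exponent of ω at 1; solve each RREF row for its pivot's exponent:
  r0: exp(m) + (-1/3)·1 = 0 ⇒ exp(m) = 1/3
  r1: exp(q) + (1/3)·1 = 0 ⇒ exp(q) = -1/3
  r2: exp(B) + (0)·1 = 0 ⇒ exp(B) = 0
Π_1 = m^(1/3) · q^(-1/3) · ω

["1/3", "-1/3", "1", "0"]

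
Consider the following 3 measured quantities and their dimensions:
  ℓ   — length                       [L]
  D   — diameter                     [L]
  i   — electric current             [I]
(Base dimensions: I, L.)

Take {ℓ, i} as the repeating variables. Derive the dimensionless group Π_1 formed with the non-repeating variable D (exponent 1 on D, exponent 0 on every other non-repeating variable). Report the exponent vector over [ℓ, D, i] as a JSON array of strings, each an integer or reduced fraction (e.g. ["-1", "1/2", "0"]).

Dimensional matrix (I×L by ℓ×D×i):
  I: [ 0  0  1]
  L: [ 1  1  0]
Echelon form has 2 nonzero rows (pivots: ℓ,i)
Pivot set = {ℓ,i}, free = {D}
RREF:
  r0: [   1    1    0]
  r1: [   0    0    1]
Fix exponent of D at 1; solve each RREF row for its pivot's exponent:
  r0: exp(ℓ) + (1)·1 = 0 ⇒ exp(ℓ) = -1
  r1: exp(i) + (0)·1 = 0 ⇒ exp(i) = 0
Π_1 = ℓ^-1 · D

["-1", "1", "0"]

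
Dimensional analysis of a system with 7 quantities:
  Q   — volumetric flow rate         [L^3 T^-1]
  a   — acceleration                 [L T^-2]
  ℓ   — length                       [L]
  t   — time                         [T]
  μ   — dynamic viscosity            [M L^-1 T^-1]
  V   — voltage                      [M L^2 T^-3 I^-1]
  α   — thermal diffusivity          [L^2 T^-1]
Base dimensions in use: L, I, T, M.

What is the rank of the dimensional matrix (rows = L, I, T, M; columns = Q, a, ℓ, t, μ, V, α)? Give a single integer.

4

Exponent matrix [L,I,T,M] × [Q,a,ℓ,t,μ,V,α]:
  L: [ 3  1  1  0 -1  2  2]
  I: [ 0  0  0  0  0 -1  0]
  T: [-1 -2  0  1 -1 -3 -1]
  M: [ 0  0  0  0  1  1  0]
Echelon form has 4 nonzero rows (pivots: Q,a,μ,V)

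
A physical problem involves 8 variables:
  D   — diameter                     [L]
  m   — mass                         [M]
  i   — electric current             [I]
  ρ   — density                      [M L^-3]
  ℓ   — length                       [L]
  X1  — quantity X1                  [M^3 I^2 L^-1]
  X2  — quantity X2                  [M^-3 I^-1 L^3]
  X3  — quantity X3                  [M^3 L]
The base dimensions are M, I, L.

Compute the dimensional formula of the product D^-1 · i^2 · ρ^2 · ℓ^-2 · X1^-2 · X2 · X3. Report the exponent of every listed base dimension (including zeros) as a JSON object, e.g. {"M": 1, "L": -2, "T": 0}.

{"M": -4, "I": -3, "L": -3}

Write exponents as rows M,I,L / cols D,m,i,ρ,ℓ,X1,X2,X3:
  M: [ 0  1  0  1  0  3 -3  3]
  I: [ 0  0  1  0  0  2 -1  0]
  L: [ 1  0  0 -3  1 -1  3  1]
  [M]: (-1)·0+(2)·0+(2)·1+(-2)·0+(-2)·3+(1)·-3+(1)·3 = -4
  [I]: (-1)·0+(2)·1+(2)·0+(-2)·0+(-2)·2+(1)·-1+(1)·0 = -3
  [L]: (-1)·1+(2)·0+(2)·-3+(-2)·1+(-2)·-1+(1)·3+(1)·1 = -3
⇒ M^-4 I^-3 L^-3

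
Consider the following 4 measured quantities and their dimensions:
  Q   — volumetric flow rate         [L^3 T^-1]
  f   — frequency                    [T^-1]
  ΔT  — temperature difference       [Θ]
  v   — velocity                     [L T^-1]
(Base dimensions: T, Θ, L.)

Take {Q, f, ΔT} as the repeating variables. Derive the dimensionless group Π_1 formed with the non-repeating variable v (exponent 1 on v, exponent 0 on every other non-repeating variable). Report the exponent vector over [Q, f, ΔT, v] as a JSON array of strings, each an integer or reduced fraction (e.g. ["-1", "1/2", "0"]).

Write exponents as rows T,Θ,L / cols Q,f,ΔT,v:
  T: [-1 -1  0 -1]
  Θ: [ 0  0  1  0]
  L: [ 3  0  0  1]
Echelon form has 3 nonzero rows (pivots: Q,f,ΔT)
Repeat: Q,f,ΔT; free: v
RREF:
  r0: [   1    0    0  1/3]
  r1: [   0    1    0  2/3]
  r2: [   0    0    1    0]
Fix exponent of v at 1; solve each RREF row for its pivot's exponent:
  r0: exp(Q) + (1/3)·1 = 0 ⇒ exp(Q) = -1/3
  r1: exp(f) + (2/3)·1 = 0 ⇒ exp(f) = -2/3
  r2: exp(ΔT) + (0)·1 = 0 ⇒ exp(ΔT) = 0
Π_1 = Q^(-1/3) · f^(-2/3) · v

["-1/3", "-2/3", "0", "1"]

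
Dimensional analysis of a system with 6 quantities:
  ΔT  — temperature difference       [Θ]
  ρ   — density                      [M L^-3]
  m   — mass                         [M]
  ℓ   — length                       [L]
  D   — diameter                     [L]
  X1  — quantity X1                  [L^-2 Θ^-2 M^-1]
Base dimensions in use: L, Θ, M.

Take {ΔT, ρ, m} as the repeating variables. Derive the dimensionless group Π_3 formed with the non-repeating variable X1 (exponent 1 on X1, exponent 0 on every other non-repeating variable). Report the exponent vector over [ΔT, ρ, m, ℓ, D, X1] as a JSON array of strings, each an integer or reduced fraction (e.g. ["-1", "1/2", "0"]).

["2", "-2/3", "5/3", "0", "0", "1"]

Exponent matrix [L,Θ,M] × [ΔT,ρ,m,ℓ,D,X1]:
  L: [ 0 -3  0  1  1 -2]
  Θ: [ 1  0  0  0  0 -2]
  M: [ 0  1  1  0  0 -1]
RREF → pivots at {ΔT,ρ,m} ⇒ r = 3
Pivot set = {ΔT,ρ,m}, free = {ℓ,D,X1}
RREF:
  r0: [   1    0    0    0    0   -2]
  r1: [   0    1    0 -1/3 -1/3  2/3]
  r2: [   0    0    1  1/3  1/3 -5/3]
Fix exponent of X1 at 1, ℓ at 0, D at 0; solve each RREF row for its pivot's exponent:
  r0: exp(ΔT) + (-2)·1 = 0 ⇒ exp(ΔT) = 2
  r1: exp(ρ) + (2/3)·1 = 0 ⇒ exp(ρ) = -2/3
  r2: exp(m) + (-5/3)·1 = 0 ⇒ exp(m) = 5/3
Π_3 = ΔT^2 · ρ^(-2/3) · m^(5/3) · X1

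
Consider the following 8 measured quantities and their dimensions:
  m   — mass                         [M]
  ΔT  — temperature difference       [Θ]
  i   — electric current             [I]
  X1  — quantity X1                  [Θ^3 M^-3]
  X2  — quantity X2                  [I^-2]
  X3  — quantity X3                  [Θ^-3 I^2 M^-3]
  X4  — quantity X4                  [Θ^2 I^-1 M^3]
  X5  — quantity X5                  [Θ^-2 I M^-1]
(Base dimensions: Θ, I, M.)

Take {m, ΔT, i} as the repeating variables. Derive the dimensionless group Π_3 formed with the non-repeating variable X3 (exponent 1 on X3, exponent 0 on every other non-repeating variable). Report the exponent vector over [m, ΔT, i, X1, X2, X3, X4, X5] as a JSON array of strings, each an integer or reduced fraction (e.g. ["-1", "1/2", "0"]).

Dimensional matrix (Θ×I×M by m×ΔT×i×X1×X2×X3×X4×X5):
  Θ: [ 0  1  0  3  0 -3  2 -2]
  I: [ 0  0  1  0 -2  2 -1  1]
  M: [ 1  0  0 -3  0 -3  3 -1]
Echelon form has 3 nonzero rows (pivots: m,ΔT,i)
Pivot set = {m,ΔT,i}, free = {X1,X2,X3,X4,X5}
RREF:
  r0: [   1    0    0   -3    0   -3    3   -1]
  r1: [   0    1    0    3    0   -3    2   -2]
  r2: [   0    0    1    0   -2    2   -1    1]
Fix exponent of X3 at 1, X1 at 0, X2 at 0, X4 at 0, X5 at 0; solve each RREF row for its pivot's exponent:
  r0: exp(m) + (-3)·1 = 0 ⇒ exp(m) = 3
  r1: exp(ΔT) + (-3)·1 = 0 ⇒ exp(ΔT) = 3
  r2: exp(i) + (2)·1 = 0 ⇒ exp(i) = -2
Π_3 = m^3 · ΔT^3 · i^-2 · X3

["3", "3", "-2", "0", "0", "1", "0", "0"]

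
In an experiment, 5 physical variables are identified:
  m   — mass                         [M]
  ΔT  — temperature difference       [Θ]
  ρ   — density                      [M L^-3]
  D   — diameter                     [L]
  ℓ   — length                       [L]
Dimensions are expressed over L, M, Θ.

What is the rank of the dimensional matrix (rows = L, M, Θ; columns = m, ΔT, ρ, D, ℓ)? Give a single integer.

3

Dimensional matrix (L×M×Θ by m×ΔT×ρ×D×ℓ):
  L: [ 0  0 -3  1  1]
  M: [ 1  0  1  0  0]
  Θ: [ 0  1  0  0  0]
Row reduction gives pivot columns m,ΔT,ρ; rank = 3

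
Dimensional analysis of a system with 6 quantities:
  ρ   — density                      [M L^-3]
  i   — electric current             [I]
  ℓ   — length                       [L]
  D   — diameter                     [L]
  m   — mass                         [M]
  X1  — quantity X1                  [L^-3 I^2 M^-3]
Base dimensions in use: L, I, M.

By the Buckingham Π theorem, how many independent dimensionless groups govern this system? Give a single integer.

3

Dimensional matrix (L×I×M by ρ×i×ℓ×D×m×X1):
  L: [-3  0  1  1  0 -3]
  I: [ 0  1  0  0  0  2]
  M: [ 1  0  0  0  1 -3]
Echelon form has 3 nonzero rows (pivots: ρ,i,ℓ)
n=6, r=3 ⇒ 3 dimensionless groups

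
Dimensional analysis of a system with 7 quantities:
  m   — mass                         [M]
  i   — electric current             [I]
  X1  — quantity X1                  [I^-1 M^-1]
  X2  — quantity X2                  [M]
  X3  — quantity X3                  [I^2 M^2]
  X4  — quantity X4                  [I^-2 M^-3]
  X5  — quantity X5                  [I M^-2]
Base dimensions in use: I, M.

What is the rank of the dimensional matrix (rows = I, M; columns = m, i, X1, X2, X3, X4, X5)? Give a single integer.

2

Exponent matrix [I,M] × [m,i,X1,X2,X3,X4,X5]:
  I: [ 0  1 -1  0  2 -2  1]
  M: [ 1  0 -1  1  2 -3 -2]
RREF → pivots at {m,i} ⇒ r = 2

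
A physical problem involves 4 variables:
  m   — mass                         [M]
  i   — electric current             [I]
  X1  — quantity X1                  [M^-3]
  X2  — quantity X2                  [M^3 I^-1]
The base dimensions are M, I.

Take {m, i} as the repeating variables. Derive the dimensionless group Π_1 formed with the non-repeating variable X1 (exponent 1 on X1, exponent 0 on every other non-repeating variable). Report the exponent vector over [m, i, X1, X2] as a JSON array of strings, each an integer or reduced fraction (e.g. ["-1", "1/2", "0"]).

["3", "0", "1", "0"]

Dimensional matrix (M×I by m×i×X1×X2):
  M: [ 1  0 -3  3]
  I: [ 0  1  0 -1]
Echelon form has 2 nonzero rows (pivots: m,i)
Repeat: m,i; free: X1,X2
RREF:
  r0: [   1    0   -3    3]
  r1: [   0    1    0   -1]
Fix exponent of X1 at 1, X2 at 0; solve each RREF row for its pivot's exponent:
  r0: exp(m) + (-3)·1 = 0 ⇒ exp(m) = 3
  r1: exp(i) + (0)·1 = 0 ⇒ exp(i) = 0
Π_1 = m^3 · X1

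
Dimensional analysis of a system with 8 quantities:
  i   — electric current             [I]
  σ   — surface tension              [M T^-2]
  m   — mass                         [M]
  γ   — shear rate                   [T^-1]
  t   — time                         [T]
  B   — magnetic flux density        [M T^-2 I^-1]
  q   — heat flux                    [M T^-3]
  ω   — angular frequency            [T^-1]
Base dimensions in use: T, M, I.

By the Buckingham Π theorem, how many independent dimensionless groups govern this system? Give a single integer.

Write exponents as rows T,M,I / cols i,σ,m,γ,t,B,q,ω:
  T: [ 0 -2  0 -1  1 -2 -3 -1]
  M: [ 0  1  1  0  0  1  1  0]
  I: [ 1  0  0  0  0 -1  0  0]
Row reduction gives pivot columns i,σ,m; rank = 3
8 vars − rank 3 = 5 Π groups

5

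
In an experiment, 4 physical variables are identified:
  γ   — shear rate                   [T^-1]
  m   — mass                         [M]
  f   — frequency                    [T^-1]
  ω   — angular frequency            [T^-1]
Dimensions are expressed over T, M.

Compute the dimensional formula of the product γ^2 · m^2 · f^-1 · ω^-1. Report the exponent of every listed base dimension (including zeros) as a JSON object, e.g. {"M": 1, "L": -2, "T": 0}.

{"T": 0, "M": 2}

Exponent matrix [T,M] × [γ,m,f,ω]:
  T: [-1  0 -1 -1]
  M: [ 0  1  0  0]
  [T]: (2)·-1+(2)·0+(-1)·-1+(-1)·-1 = 0
  [M]: (2)·0+(2)·1+(-1)·0+(-1)·0 = 2
⇒ M^2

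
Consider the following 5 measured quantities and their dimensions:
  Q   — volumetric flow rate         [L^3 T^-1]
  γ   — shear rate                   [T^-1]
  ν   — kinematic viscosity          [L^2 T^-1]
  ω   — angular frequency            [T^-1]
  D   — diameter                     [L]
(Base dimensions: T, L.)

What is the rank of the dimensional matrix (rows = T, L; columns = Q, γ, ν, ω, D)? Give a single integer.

Write exponents as rows T,L / cols Q,γ,ν,ω,D:
  T: [-1 -1 -1 -1  0]
  L: [ 3  0  2  0  1]
Row reduction gives pivot columns Q,γ; rank = 2

2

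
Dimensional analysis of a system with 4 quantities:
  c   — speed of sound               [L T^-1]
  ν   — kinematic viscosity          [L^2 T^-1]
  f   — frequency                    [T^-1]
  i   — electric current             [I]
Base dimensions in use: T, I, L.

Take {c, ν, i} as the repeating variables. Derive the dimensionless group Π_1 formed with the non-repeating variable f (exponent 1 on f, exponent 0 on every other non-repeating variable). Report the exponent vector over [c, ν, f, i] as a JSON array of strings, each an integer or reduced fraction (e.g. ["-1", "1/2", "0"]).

Write exponents as rows T,I,L / cols c,ν,f,i:
  T: [-1 -1 -1  0]
  I: [ 0  0  0  1]
  L: [ 1  2  0  0]
RREF → pivots at {c,ν,i} ⇒ r = 3
Pivot set = {c,ν,i}, free = {f}
RREF:
  r0: [   1    0    2    0]
  r1: [   0    1   -1    0]
  r2: [   0    0    0    1]
Fix exponent of f at 1; solve each RREF row for its pivot's exponent:
  r0: exp(c) + (2)·1 = 0 ⇒ exp(c) = -2
  r1: exp(ν) + (-1)·1 = 0 ⇒ exp(ν) = 1
  r2: exp(i) + (0)·1 = 0 ⇒ exp(i) = 0
Π_1 = c^-2 · ν · f

["-2", "1", "1", "0"]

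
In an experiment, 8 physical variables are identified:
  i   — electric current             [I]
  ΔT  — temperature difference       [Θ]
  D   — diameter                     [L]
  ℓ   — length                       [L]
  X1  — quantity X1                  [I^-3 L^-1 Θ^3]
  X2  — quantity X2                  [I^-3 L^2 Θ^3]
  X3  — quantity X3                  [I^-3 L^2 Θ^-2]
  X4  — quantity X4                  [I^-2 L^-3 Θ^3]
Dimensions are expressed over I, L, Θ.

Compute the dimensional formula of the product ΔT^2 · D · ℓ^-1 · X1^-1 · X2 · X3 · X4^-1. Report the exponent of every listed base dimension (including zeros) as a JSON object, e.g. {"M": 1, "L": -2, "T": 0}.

Dimensional matrix (I×L×Θ by i×ΔT×D×ℓ×X1×X2×X3×X4):
  I: [ 1  0  0  0 -3 -3 -3 -2]
  L: [ 0  0  1  1 -1  2  2 -3]
  Θ: [ 0  1  0  0  3  3 -2  3]
  [I]: (2)·0+(1)·0+(-1)·0+(-1)·-3+(1)·-3+(1)·-3+(-1)·-2 = -1
  [L]: (2)·0+(1)·1+(-1)·1+(-1)·-1+(1)·2+(1)·2+(-1)·-3 = 8
  [Θ]: (2)·1+(1)·0+(-1)·0+(-1)·3+(1)·3+(1)·-2+(-1)·3 = -3
⇒ I^-1 L^8 Θ^-3

{"I": -1, "L": 8, "Θ": -3}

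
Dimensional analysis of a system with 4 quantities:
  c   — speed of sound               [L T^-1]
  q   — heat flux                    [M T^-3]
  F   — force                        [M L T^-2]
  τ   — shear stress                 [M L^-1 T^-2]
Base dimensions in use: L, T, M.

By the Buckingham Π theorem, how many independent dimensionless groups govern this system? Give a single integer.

Dimensional matrix (L×T×M by c×q×F×τ):
  L: [ 1  0  1 -1]
  T: [-1 -3 -2 -2]
  M: [ 0  1  1  1]
RREF → pivots at {c,q,F} ⇒ r = 3
4 vars − rank 3 = 1 Π group

1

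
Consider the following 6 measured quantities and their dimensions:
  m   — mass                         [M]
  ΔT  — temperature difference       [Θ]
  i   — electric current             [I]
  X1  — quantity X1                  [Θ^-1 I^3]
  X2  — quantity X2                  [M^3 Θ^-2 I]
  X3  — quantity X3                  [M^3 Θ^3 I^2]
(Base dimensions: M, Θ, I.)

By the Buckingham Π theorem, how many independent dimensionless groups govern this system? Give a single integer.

Exponent matrix [M,Θ,I] × [m,ΔT,i,X1,X2,X3]:
  M: [ 1  0  0  0  3  3]
  Θ: [ 0  1  0 -1 -2  3]
  I: [ 0  0  1  3  1  2]
Row reduction gives pivot columns m,ΔT,i; rank = 3
n=6, r=3 ⇒ 3 dimensionless groups

3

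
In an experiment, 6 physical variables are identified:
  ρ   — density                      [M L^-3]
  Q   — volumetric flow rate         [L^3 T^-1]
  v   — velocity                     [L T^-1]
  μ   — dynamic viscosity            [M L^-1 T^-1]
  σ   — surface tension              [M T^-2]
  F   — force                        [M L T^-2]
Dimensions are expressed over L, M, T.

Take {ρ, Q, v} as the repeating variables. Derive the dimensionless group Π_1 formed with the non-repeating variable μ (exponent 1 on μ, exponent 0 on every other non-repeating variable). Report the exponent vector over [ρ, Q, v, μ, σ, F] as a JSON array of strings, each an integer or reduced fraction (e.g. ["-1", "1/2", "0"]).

Dimensional matrix (L×M×T by ρ×Q×v×μ×σ×F):
  L: [-3  3  1 -1  0  1]
  M: [ 1  0  0  1  1  1]
  T: [ 0 -1 -1 -1 -2 -2]
RREF → pivots at {ρ,Q,v} ⇒ r = 3
Pivot set = {ρ,Q,v}, free = {μ,σ,F}
RREF:
  r0: [   1    0    0    1    1    1]
  r1: [   0    1    0  1/2  1/2    1]
  r2: [   0    0    1  1/2  3/2    1]
Fix exponent of μ at 1, σ at 0, F at 0; solve each RREF row for its pivot's exponent:
  r0: exp(ρ) + (1)·1 = 0 ⇒ exp(ρ) = -1
  r1: exp(Q) + (1/2)·1 = 0 ⇒ exp(Q) = -1/2
  r2: exp(v) + (1/2)·1 = 0 ⇒ exp(v) = -1/2
Π_1 = ρ^-1 · Q^(-1/2) · v^(-1/2) · μ

["-1", "-1/2", "-1/2", "1", "0", "0"]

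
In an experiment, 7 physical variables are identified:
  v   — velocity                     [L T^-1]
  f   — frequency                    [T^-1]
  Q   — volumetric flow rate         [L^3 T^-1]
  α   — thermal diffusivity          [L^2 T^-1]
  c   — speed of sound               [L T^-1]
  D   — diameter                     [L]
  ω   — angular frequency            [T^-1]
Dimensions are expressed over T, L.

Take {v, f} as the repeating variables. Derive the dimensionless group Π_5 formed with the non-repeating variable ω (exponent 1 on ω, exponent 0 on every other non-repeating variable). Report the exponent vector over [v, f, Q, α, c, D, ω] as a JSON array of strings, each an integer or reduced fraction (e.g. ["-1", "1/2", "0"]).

["0", "-1", "0", "0", "0", "0", "1"]

Exponent matrix [T,L] × [v,f,Q,α,c,D,ω]:
  T: [-1 -1 -1 -1 -1  0 -1]
  L: [ 1  0  3  2  1  1  0]
Echelon form has 2 nonzero rows (pivots: v,f)
Repeat: v,f; free: Q,α,c,D,ω
RREF:
  r0: [   1    0    3    2    1    1    0]
  r1: [   0    1   -2   -1    0   -1    1]
Fix exponent of ω at 1, Q at 0, α at 0, c at 0, D at 0; solve each RREF row for its pivot's exponent:
  r0: exp(v) + (0)·1 = 0 ⇒ exp(v) = 0
  r1: exp(f) + (1)·1 = 0 ⇒ exp(f) = -1
Π_5 = f^-1 · ω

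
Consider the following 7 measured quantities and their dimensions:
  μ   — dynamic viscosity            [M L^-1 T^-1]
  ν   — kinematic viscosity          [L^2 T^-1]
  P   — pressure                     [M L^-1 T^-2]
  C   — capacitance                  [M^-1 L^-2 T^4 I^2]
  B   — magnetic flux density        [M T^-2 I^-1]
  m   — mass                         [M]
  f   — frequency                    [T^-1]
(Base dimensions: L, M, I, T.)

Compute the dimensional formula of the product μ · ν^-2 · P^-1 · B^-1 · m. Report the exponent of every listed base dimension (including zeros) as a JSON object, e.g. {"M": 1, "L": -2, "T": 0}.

{"L": -4, "M": 0, "I": 1, "T": 5}

Dimensional matrix (L×M×I×T by μ×ν×P×C×B×m×f):
  L: [-1  2 -1 -2  0  0  0]
  M: [ 1  0  1 -1  1  1  0]
  I: [ 0  0  0  2 -1  0  0]
  T: [-1 -1 -2  4 -2  0 -1]
  [L]: (1)·-1+(-2)·2+(-1)·-1+(-1)·0+(1)·0 = -4
  [M]: (1)·1+(-2)·0+(-1)·1+(-1)·1+(1)·1 = 0
  [I]: (1)·0+(-2)·0+(-1)·0+(-1)·-1+(1)·0 = 1
  [T]: (1)·-1+(-2)·-1+(-1)·-2+(-1)·-2+(1)·0 = 5
⇒ L^-4 I T^5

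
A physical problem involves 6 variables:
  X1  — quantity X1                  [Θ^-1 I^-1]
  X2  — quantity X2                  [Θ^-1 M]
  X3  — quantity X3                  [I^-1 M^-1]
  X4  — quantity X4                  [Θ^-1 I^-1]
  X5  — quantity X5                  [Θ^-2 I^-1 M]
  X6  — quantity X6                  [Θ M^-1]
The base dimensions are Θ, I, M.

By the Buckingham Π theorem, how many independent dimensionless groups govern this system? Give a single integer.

Exponent matrix [Θ,I,M] × [X1,X2,X3,X4,X5,X6]:
  Θ: [-1 -1  0 -1 -2  1]
  I: [-1  0 -1 -1 -1  0]
  M: [ 0  1 -1  0  1 -1]
RREF → pivots at {X1,X2} ⇒ r = 2
6 vars − rank 2 = 4 Π groups

4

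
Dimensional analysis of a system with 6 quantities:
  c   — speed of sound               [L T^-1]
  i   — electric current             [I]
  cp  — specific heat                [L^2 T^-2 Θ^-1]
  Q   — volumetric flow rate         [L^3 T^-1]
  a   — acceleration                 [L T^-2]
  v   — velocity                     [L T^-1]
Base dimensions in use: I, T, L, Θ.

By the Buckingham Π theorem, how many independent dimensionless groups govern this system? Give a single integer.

Write exponents as rows I,T,L,Θ / cols c,i,cp,Q,a,v:
  I: [ 0  1  0  0  0  0]
  T: [-1  0 -2 -1 -2 -1]
  L: [ 1  0  2  3  1  1]
  Θ: [ 0  0 -1  0  0  0]
Echelon form has 4 nonzero rows (pivots: c,i,cp,Q)
Π count = n − r = 6 − 4 = 2

2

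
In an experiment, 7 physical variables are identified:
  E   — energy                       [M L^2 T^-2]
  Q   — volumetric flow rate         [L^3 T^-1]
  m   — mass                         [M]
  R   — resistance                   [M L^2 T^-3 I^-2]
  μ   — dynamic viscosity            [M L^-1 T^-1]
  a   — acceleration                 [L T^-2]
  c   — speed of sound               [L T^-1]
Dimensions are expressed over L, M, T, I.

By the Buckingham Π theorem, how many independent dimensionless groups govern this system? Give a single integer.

3

Dimensional matrix (L×M×T×I by E×Q×m×R×μ×a×c):
  L: [ 2  3  0  2 -1  1  1]
  M: [ 1  0  1  1  1  0  0]
  T: [-2 -1  0 -3 -1 -2 -1]
  I: [ 0  0  0 -2  0  0  0]
Row reduction gives pivot columns E,Q,m,R; rank = 4
7 vars − rank 4 = 3 Π groups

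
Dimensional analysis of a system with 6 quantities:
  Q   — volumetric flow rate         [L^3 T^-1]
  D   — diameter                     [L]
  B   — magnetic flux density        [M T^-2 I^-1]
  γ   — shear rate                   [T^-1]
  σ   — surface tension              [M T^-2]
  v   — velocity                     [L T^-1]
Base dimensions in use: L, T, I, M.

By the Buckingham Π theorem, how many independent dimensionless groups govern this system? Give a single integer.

Write exponents as rows L,T,I,M / cols Q,D,B,γ,σ,v:
  L: [ 3  1  0  0  0  1]
  T: [-1  0 -2 -1 -2 -1]
  I: [ 0  0 -1  0  0  0]
  M: [ 0  0  1  0  1  0]
Echelon form has 4 nonzero rows (pivots: Q,D,B,σ)
Π count = n − r = 6 − 4 = 2

2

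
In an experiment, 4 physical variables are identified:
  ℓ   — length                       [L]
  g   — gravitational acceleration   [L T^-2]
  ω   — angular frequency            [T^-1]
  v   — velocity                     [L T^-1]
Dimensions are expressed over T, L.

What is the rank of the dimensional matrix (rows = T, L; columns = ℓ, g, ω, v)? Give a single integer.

Dimensional matrix (T×L by ℓ×g×ω×v):
  T: [ 0 -2 -1 -1]
  L: [ 1  1  0  1]
Row reduction gives pivot columns ℓ,g; rank = 2

2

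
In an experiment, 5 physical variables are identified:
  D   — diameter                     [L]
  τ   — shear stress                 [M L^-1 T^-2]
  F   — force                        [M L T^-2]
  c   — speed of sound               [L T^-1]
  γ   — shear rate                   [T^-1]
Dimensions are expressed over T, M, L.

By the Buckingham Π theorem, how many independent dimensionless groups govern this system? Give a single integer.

2

Exponent matrix [T,M,L] × [D,τ,F,c,γ]:
  T: [ 0 -2 -2 -1 -1]
  M: [ 0  1  1  0  0]
  L: [ 1 -1  1  1  0]
RREF → pivots at {D,τ,c} ⇒ r = 3
n=5, r=3 ⇒ 2 dimensionless groups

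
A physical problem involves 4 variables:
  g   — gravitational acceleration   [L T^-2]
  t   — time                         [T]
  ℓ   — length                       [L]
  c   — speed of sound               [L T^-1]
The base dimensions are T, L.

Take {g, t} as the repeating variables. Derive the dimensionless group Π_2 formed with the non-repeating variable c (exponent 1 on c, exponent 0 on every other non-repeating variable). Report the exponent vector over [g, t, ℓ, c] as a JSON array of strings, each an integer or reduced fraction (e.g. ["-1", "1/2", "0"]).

["-1", "-1", "0", "1"]

Write exponents as rows T,L / cols g,t,ℓ,c:
  T: [-2  1  0 -1]
  L: [ 1  0  1  1]
RREF → pivots at {g,t} ⇒ r = 2
Pivot set = {g,t}, free = {ℓ,c}
RREF:
  r0: [   1    0    1    1]
  r1: [   0    1    2    1]
Fix exponent of c at 1, ℓ at 0; solve each RREF row for its pivot's exponent:
  r0: exp(g) + (1)·1 = 0 ⇒ exp(g) = -1
  r1: exp(t) + (1)·1 = 0 ⇒ exp(t) = -1
Π_2 = g^-1 · t^-1 · c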